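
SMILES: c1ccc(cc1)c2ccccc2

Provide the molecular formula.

C12H10

Heavy atoms from the SMILES: 12 C.
Implicit hydrogens by atom environment:
  10 × C (aromatic): 1 H each → 10
  2 × C (aromatic): no H
  Total hydrogens = 10.
Molecular formula: C12H10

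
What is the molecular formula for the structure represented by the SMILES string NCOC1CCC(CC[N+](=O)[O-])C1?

Heavy atoms from the SMILES: 8 C, 2 N, 3 O.
Implicit hydrogens by atom environment:
  6 × C: 2 H each → 12
  2 × C: 1 H each → 2
  2 × O: no H
  1 × N: 2 H
  1 × N (charge +1): no H
  1 × O (charge -1): no H
  Total hydrogens = 16.
Molecular formula: C8H16N2O3

C8H16N2O3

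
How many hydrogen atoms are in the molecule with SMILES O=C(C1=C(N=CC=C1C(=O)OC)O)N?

8

Hydrogens are implicit in SMILES; fill each atom to its normal valence:
  3 × C (aromatic): no H
  3 × O: no H
  2 × C (aromatic): 1 H each → 2
  2 × C: no H
  1 × C: 3 H
  1 × N: 2 H
  1 × N (aromatic): no H
  1 × O: 1 H
  Total hydrogens = 8.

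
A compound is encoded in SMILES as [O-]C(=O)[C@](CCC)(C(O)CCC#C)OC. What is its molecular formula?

Heavy atoms from the SMILES: 11 C, 4 O.
Implicit hydrogens by atom environment:
  4 × C: 2 H each → 8
  3 × C: no H
  2 × C: 3 H each → 6
  2 × C: 1 H each → 2
  2 × O: no H
  1 × O: 1 H
  1 × O (charge -1): no H
  Total hydrogens = 17.
Net charge -1.
Molecular formula: C11H17O4-

C11H17O4-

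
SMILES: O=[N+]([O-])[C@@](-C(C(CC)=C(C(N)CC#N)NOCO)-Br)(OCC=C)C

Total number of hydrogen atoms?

23

Hydrogens are implicit in SMILES; fill each atom to its normal valence:
  5 × C: 2 H each → 10
  4 × C: no H
  3 × C: 1 H each → 3
  3 × O: no H
  2 × C: 3 H each → 6
  1 × Br: no H
  1 × N: 2 H
  1 × N: 1 H
  1 × N (charge +1): no H
  1 × N: no H
  1 × O: 1 H
  1 × O (charge -1): no H
  Total hydrogens = 23.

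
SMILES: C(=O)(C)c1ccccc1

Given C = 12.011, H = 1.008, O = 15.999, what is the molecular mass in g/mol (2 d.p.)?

Molecular formula: C8H8O.
M = 8×12.011 + 8×1.008 + 1×15.999 = 120.15 g/mol.

120.15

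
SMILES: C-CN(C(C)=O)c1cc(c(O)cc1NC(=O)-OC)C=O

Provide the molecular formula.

Heavy atoms from the SMILES: 13 C, 2 N, 5 O.
Implicit hydrogens by atom environment:
  4 × C (aromatic): no H
  4 × O: no H
  3 × C: 3 H each → 9
  2 × C (aromatic): 1 H each → 2
  2 × C: no H
  1 × C: 2 H
  1 × C: 1 H
  1 × N: 1 H
  1 × N: no H
  1 × O: 1 H
  Total hydrogens = 16.
Molecular formula: C13H16N2O5

C13H16N2O5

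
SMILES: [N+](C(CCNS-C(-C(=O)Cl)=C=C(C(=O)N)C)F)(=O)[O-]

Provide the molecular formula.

C9H11ClFN3O4S

Heavy atoms from the SMILES: 9 C, 1 Cl, 1 F, 3 N, 4 O, 1 S.
Implicit hydrogens by atom environment:
  5 × C: no H
  3 × O: no H
  2 × C: 2 H each → 4
  1 × C: 3 H
  1 × C: 1 H
  1 × Cl: no H
  1 × F: no H
  1 × N: 2 H
  1 × N: 1 H
  1 × N (charge +1): no H
  1 × O (charge -1): no H
  1 × S: no H
  Total hydrogens = 11.
Molecular formula: C9H11ClFN3O4S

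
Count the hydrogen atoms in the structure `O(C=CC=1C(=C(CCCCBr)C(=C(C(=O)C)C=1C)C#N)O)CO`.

Hydrogens are implicit in SMILES; fill each atom to its normal valence:
  6 × C (aromatic): no H
  5 × C: 2 H each → 10
  2 × C: 3 H each → 6
  2 × C: 1 H each → 2
  2 × C: no H
  2 × O: 1 H each → 2
  2 × O: no H
  1 × Br: no H
  1 × N: no H
  Total hydrogens = 20.

20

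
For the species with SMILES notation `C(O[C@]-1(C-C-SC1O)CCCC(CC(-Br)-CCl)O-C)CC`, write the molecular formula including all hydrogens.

Heavy atoms from the SMILES: 1 Br, 15 C, 1 Cl, 3 O, 1 S.
Implicit hydrogens by atom environment:
  9 × C: 2 H each → 18
  3 × C: 1 H each → 3
  2 × C: 3 H each → 6
  2 × O: no H
  1 × Br: no H
  1 × C: no H
  1 × Cl: no H
  1 × O: 1 H
  1 × S: no H
  Total hydrogens = 28.
Molecular formula: C15H28BrClO3S

C15H28BrClO3S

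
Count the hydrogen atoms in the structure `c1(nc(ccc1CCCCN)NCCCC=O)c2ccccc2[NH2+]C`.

29

Hydrogens are implicit in SMILES; fill each atom to its normal valence:
  7 × C: 2 H each → 14
  6 × C (aromatic): 1 H each → 6
  5 × C (aromatic): no H
  1 × C: 3 H
  1 × C: 1 H
  1 × N (charge +1): 2 H
  1 × N: 2 H
  1 × N: 1 H
  1 × N (aromatic): no H
  1 × O: no H
  Total hydrogens = 29.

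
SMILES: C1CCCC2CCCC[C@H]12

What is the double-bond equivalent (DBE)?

2

Molecular formula from the SMILES: C10H18.
DoU = (2C + 2 + N − H − X)/2 = (2·10 + 2 + 0 − 18 − 0)/2 = 4/2 = 2.
(Structurally: 2 ring(s) + 0 π bond(s) = 2.)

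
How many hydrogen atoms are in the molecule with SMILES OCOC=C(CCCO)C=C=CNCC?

Hydrogens are implicit in SMILES; fill each atom to its normal valence:
  5 × C: 2 H each → 10
  3 × C: 1 H each → 3
  2 × C: no H
  2 × O: 1 H each → 2
  1 × C: 3 H
  1 × N: 1 H
  1 × O: no H
  Total hydrogens = 19.

19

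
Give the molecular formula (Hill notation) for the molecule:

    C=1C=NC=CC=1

Heavy atoms from the SMILES: 5 C, 1 N.
Implicit hydrogens by atom environment:
  5 × C (aromatic): 1 H each → 5
  1 × N (aromatic): no H
  Total hydrogens = 5.
Molecular formula: C5H5N

C5H5N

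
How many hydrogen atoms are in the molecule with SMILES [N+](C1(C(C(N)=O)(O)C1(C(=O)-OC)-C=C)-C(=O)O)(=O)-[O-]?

Hydrogens are implicit in SMILES; fill each atom to its normal valence:
  6 × C: no H
  5 × O: no H
  2 × O: 1 H each → 2
  1 × C: 3 H
  1 × C: 2 H
  1 × C: 1 H
  1 × N: 2 H
  1 × N (charge +1): no H
  1 × O (charge -1): no H
  Total hydrogens = 10.

10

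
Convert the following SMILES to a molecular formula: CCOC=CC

C5H10O

Heavy atoms from the SMILES: 5 C, 1 O.
Implicit hydrogens by atom environment:
  2 × C: 3 H each → 6
  2 × C: 1 H each → 2
  1 × C: 2 H
  1 × O: no H
  Total hydrogens = 10.
Molecular formula: C5H10O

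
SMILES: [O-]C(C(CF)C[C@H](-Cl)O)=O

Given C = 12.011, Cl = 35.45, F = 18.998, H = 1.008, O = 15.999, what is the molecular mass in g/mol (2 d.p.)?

Molecular formula: C5H7ClFO3-.
M = 5×12.011 + 1×35.45 + 1×18.998 + 7×1.008 + 3×15.999 = 169.56 g/mol.

169.56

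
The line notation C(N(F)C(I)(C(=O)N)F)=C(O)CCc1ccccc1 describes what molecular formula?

Heavy atoms from the SMILES: 12 C, 2 F, 1 I, 2 N, 2 O.
Implicit hydrogens by atom environment:
  5 × C (aromatic): 1 H each → 5
  3 × C: no H
  2 × C: 2 H each → 4
  2 × F: no H
  1 × C: 1 H
  1 × C (aromatic): no H
  1 × I: no H
  1 × N: 2 H
  1 × N: no H
  1 × O: 1 H
  1 × O: no H
  Total hydrogens = 13.
Molecular formula: C12H13F2IN2O2

C12H13F2IN2O2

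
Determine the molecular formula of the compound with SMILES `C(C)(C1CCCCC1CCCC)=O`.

C12H22O

Heavy atoms from the SMILES: 12 C, 1 O.
Implicit hydrogens by atom environment:
  7 × C: 2 H each → 14
  2 × C: 3 H each → 6
  2 × C: 1 H each → 2
  1 × C: no H
  1 × O: no H
  Total hydrogens = 22.
Molecular formula: C12H22O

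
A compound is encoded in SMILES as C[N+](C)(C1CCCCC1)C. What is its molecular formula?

Heavy atoms from the SMILES: 9 C, 1 N.
Implicit hydrogens by atom environment:
  5 × C: 2 H each → 10
  3 × C: 3 H each → 9
  1 × C: 1 H
  1 × N (charge +1): no H
  Total hydrogens = 20.
Net charge +1.
Molecular formula: C9H20N+

C9H20N+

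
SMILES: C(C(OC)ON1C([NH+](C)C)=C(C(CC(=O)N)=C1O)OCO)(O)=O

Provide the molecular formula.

C12H20N3O8+

Heavy atoms from the SMILES: 12 C, 3 N, 8 O.
Implicit hydrogens by atom environment:
  5 × O: no H
  4 × C (aromatic): no H
  3 × C: 3 H each → 9
  3 × O: 1 H each → 3
  2 × C: 2 H each → 4
  2 × C: no H
  1 × C: 1 H
  1 × N: 2 H
  1 × N (charge +1): 1 H
  1 × N (aromatic): no H
  Total hydrogens = 20.
Net charge +1.
Molecular formula: C12H20N3O8+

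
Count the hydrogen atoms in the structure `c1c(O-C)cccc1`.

Hydrogens are implicit in SMILES; fill each atom to its normal valence:
  5 × C (aromatic): 1 H each → 5
  1 × C: 3 H
  1 × C (aromatic): no H
  1 × O: no H
  Total hydrogens = 8.

8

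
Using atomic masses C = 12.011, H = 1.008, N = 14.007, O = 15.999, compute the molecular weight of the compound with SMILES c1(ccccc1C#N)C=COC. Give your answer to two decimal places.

159.19

Molecular formula: C10H9NO.
M = 10×12.011 + 9×1.008 + 1×14.007 + 1×15.999 = 159.19 g/mol.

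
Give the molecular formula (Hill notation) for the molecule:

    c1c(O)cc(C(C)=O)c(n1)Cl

C7H6ClNO2

Heavy atoms from the SMILES: 7 C, 1 Cl, 1 N, 2 O.
Implicit hydrogens by atom environment:
  3 × C (aromatic): no H
  2 × C (aromatic): 1 H each → 2
  1 × C: 3 H
  1 × C: no H
  1 × Cl: no H
  1 × N (aromatic): no H
  1 × O: 1 H
  1 × O: no H
  Total hydrogens = 6.
Molecular formula: C7H6ClNO2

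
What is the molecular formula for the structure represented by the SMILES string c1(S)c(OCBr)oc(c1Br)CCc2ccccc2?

Heavy atoms from the SMILES: 2 Br, 13 C, 2 O, 1 S.
Implicit hydrogens by atom environment:
  5 × C (aromatic): 1 H each → 5
  5 × C (aromatic): no H
  3 × C: 2 H each → 6
  2 × Br: no H
  1 × O (aromatic): no H
  1 × O: no H
  1 × S: 1 H
  Total hydrogens = 12.
Molecular formula: C13H12Br2O2S

C13H12Br2O2S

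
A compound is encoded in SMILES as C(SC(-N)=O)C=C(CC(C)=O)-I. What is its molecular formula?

C7H10INO2S

Heavy atoms from the SMILES: 7 C, 1 I, 1 N, 2 O, 1 S.
Implicit hydrogens by atom environment:
  3 × C: no H
  2 × C: 2 H each → 4
  2 × O: no H
  1 × C: 3 H
  1 × C: 1 H
  1 × I: no H
  1 × N: 2 H
  1 × S: no H
  Total hydrogens = 10.
Molecular formula: C7H10INO2S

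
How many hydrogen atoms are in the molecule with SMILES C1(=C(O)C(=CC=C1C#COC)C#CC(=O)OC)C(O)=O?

10

Hydrogens are implicit in SMILES; fill each atom to its normal valence:
  6 × C: no H
  4 × C (aromatic): no H
  4 × O: no H
  2 × C: 3 H each → 6
  2 × C (aromatic): 1 H each → 2
  2 × O: 1 H each → 2
  Total hydrogens = 10.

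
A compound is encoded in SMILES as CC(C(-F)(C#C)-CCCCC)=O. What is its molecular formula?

Heavy atoms from the SMILES: 10 C, 1 F, 1 O.
Implicit hydrogens by atom environment:
  4 × C: 2 H each → 8
  3 × C: no H
  2 × C: 3 H each → 6
  1 × C: 1 H
  1 × F: no H
  1 × O: no H
  Total hydrogens = 15.
Molecular formula: C10H15FO

C10H15FO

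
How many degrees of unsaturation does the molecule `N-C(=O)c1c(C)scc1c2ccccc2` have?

8

Molecular formula from the SMILES: C12H11NOS.
DoU = (2C + 2 + N − H − X)/2 = (2·12 + 2 + 1 − 11 − 0)/2 = 16/2 = 8.
(Structurally: 2 ring(s) + 6 π bond(s) = 8.)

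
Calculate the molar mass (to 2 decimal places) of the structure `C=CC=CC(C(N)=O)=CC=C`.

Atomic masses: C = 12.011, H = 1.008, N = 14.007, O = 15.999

Molecular formula: C9H11NO.
M = 9×12.011 + 11×1.008 + 1×14.007 + 1×15.999 = 149.19 g/mol.

149.19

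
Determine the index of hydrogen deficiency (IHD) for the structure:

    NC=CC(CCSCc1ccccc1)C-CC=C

Molecular formula from the SMILES: C16H23NS.
DoU = (2C + 2 + N − H − X)/2 = (2·16 + 2 + 1 − 23 − 0)/2 = 12/2 = 6.
(Structurally: 1 ring(s) + 5 π bond(s) = 6.)

6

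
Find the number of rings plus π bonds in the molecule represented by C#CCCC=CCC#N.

Molecular formula from the SMILES: C8H9N.
DoU = (2C + 2 + N − H − X)/2 = (2·8 + 2 + 1 − 9 − 0)/2 = 10/2 = 5.
(Structurally: 0 ring(s) + 5 π bond(s) = 5.)

5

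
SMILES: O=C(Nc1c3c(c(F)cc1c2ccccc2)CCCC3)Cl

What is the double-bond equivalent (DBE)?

10

Molecular formula from the SMILES: C17H15ClFNO.
DoU = (2C + 2 + N − H − X)/2 = (2·17 + 2 + 1 − 15 − 2)/2 = 20/2 = 10.
(Structurally: 3 ring(s) + 7 π bond(s) = 10.)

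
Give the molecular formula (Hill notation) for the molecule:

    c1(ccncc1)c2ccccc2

Heavy atoms from the SMILES: 11 C, 1 N.
Implicit hydrogens by atom environment:
  9 × C (aromatic): 1 H each → 9
  2 × C (aromatic): no H
  1 × N (aromatic): no H
  Total hydrogens = 9.
Molecular formula: C11H9N

C11H9N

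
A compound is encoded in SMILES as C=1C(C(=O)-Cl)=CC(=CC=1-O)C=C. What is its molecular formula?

Heavy atoms from the SMILES: 9 C, 1 Cl, 2 O.
Implicit hydrogens by atom environment:
  3 × C (aromatic): 1 H each → 3
  3 × C (aromatic): no H
  1 × C: 2 H
  1 × C: 1 H
  1 × C: no H
  1 × Cl: no H
  1 × O: 1 H
  1 × O: no H
  Total hydrogens = 7.
Molecular formula: C9H7ClO2

C9H7ClO2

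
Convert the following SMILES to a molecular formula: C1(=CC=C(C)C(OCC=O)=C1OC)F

C10H11FO3

Heavy atoms from the SMILES: 10 C, 1 F, 3 O.
Implicit hydrogens by atom environment:
  4 × C (aromatic): no H
  3 × O: no H
  2 × C: 3 H each → 6
  2 × C (aromatic): 1 H each → 2
  1 × C: 2 H
  1 × C: 1 H
  1 × F: no H
  Total hydrogens = 11.
Molecular formula: C10H11FO3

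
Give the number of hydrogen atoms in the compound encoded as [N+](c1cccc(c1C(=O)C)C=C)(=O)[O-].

Hydrogens are implicit in SMILES; fill each atom to its normal valence:
  3 × C (aromatic): 1 H each → 3
  3 × C (aromatic): no H
  2 × O: no H
  1 × C: 3 H
  1 × C: 2 H
  1 × C: 1 H
  1 × C: no H
  1 × N (charge +1): no H
  1 × O (charge -1): no H
  Total hydrogens = 9.

9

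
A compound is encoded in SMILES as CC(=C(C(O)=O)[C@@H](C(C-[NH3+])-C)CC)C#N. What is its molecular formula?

C11H19N2O2+

Heavy atoms from the SMILES: 11 C, 2 N, 2 O.
Implicit hydrogens by atom environment:
  4 × C: no H
  3 × C: 3 H each → 9
  2 × C: 2 H each → 4
  2 × C: 1 H each → 2
  1 × N (charge +1): 3 H
  1 × N: no H
  1 × O: 1 H
  1 × O: no H
  Total hydrogens = 19.
Net charge +1.
Molecular formula: C11H19N2O2+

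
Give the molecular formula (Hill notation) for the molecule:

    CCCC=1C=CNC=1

C7H11N

Heavy atoms from the SMILES: 7 C, 1 N.
Implicit hydrogens by atom environment:
  3 × C (aromatic): 1 H each → 3
  2 × C: 2 H each → 4
  1 × C: 3 H
  1 × C (aromatic): no H
  1 × N (aromatic): 1 H
  Total hydrogens = 11.
Molecular formula: C7H11N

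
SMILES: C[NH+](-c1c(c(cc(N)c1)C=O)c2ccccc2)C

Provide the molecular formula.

C15H17N2O+

Heavy atoms from the SMILES: 15 C, 2 N, 1 O.
Implicit hydrogens by atom environment:
  7 × C (aromatic): 1 H each → 7
  5 × C (aromatic): no H
  2 × C: 3 H each → 6
  1 × C: 1 H
  1 × N: 2 H
  1 × N (charge +1): 1 H
  1 × O: no H
  Total hydrogens = 17.
Net charge +1.
Molecular formula: C15H17N2O+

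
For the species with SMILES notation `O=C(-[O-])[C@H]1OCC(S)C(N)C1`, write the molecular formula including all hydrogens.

C6H10NO3S-

Heavy atoms from the SMILES: 6 C, 1 N, 3 O, 1 S.
Implicit hydrogens by atom environment:
  3 × C: 1 H each → 3
  2 × C: 2 H each → 4
  2 × O: no H
  1 × C: no H
  1 × N: 2 H
  1 × O (charge -1): no H
  1 × S: 1 H
  Total hydrogens = 10.
Net charge -1.
Molecular formula: C6H10NO3S-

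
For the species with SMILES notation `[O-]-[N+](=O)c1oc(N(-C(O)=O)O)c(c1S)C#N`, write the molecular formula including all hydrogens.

Heavy atoms from the SMILES: 6 C, 3 N, 6 O, 1 S.
Implicit hydrogens by atom environment:
  4 × C (aromatic): no H
  2 × C: no H
  2 × N: no H
  2 × O: 1 H each → 2
  2 × O: no H
  1 × N (charge +1): no H
  1 × O (aromatic): no H
  1 × O (charge -1): no H
  1 × S: 1 H
  Total hydrogens = 3.
Molecular formula: C6H3N3O6S

C6H3N3O6S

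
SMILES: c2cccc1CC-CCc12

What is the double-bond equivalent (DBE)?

5

Molecular formula from the SMILES: C10H12.
DoU = (2C + 2 + N − H − X)/2 = (2·10 + 2 + 0 − 12 − 0)/2 = 10/2 = 5.
(Structurally: 2 ring(s) + 3 π bond(s) = 5.)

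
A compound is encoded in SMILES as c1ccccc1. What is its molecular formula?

C6H6

Heavy atoms from the SMILES: 6 C.
Implicit hydrogens by atom environment:
  6 × C (aromatic): 1 H each → 6
  Total hydrogens = 6.
Molecular formula: C6H6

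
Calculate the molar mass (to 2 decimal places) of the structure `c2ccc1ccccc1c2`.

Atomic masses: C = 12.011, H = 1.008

128.17

Molecular formula: C10H8.
M = 10×12.011 + 8×1.008 = 128.17 g/mol.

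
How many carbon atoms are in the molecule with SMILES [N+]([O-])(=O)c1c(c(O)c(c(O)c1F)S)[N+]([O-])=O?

6

The symbol for carbon appears 6 times in the SMILES. Lowercase c denotes aromatic carbon and counts toward C.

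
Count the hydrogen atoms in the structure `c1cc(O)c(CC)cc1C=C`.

12

Hydrogens are implicit in SMILES; fill each atom to its normal valence:
  3 × C (aromatic): 1 H each → 3
  3 × C (aromatic): no H
  2 × C: 2 H each → 4
  1 × C: 3 H
  1 × C: 1 H
  1 × O: 1 H
  Total hydrogens = 12.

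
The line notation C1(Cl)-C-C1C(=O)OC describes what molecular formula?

C5H7ClO2

Heavy atoms from the SMILES: 5 C, 1 Cl, 2 O.
Implicit hydrogens by atom environment:
  2 × C: 1 H each → 2
  2 × O: no H
  1 × C: 3 H
  1 × C: 2 H
  1 × C: no H
  1 × Cl: no H
  Total hydrogens = 7.
Molecular formula: C5H7ClO2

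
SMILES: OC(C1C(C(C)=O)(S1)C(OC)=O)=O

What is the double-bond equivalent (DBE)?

4

Molecular formula from the SMILES: C7H8O5S.
DoU = (2C + 2 + N − H − X)/2 = (2·7 + 2 + 0 − 8 − 0)/2 = 8/2 = 4.
(Structurally: 1 ring(s) + 3 π bond(s) = 4.)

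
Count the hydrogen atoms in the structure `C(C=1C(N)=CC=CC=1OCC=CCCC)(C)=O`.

Hydrogens are implicit in SMILES; fill each atom to its normal valence:
  3 × C: 2 H each → 6
  3 × C (aromatic): 1 H each → 3
  3 × C (aromatic): no H
  2 × C: 3 H each → 6
  2 × C: 1 H each → 2
  2 × O: no H
  1 × C: no H
  1 × N: 2 H
  Total hydrogens = 19.

19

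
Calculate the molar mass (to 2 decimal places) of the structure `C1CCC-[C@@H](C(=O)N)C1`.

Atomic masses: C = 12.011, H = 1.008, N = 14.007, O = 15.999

Molecular formula: C7H13NO.
M = 7×12.011 + 13×1.008 + 1×14.007 + 1×15.999 = 127.19 g/mol.

127.19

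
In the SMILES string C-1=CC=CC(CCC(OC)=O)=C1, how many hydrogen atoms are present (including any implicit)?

Hydrogens are implicit in SMILES; fill each atom to its normal valence:
  5 × C (aromatic): 1 H each → 5
  2 × C: 2 H each → 4
  2 × O: no H
  1 × C: 3 H
  1 × C: no H
  1 × C (aromatic): no H
  Total hydrogens = 12.

12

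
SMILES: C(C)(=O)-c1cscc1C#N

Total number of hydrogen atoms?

Hydrogens are implicit in SMILES; fill each atom to its normal valence:
  2 × C (aromatic): 1 H each → 2
  2 × C (aromatic): no H
  2 × C: no H
  1 × C: 3 H
  1 × N: no H
  1 × O: no H
  1 × S (aromatic): no H
  Total hydrogens = 5.

5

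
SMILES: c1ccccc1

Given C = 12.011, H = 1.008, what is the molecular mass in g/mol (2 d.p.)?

78.11

Molecular formula: C6H6.
M = 6×12.011 + 6×1.008 = 78.11 g/mol.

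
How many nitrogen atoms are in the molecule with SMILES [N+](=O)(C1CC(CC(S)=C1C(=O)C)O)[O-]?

1

The symbol for nitrogen appears 1 time in the SMILES.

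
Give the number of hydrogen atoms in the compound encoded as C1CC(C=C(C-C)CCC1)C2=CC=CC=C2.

22

Hydrogens are implicit in SMILES; fill each atom to its normal valence:
  6 × C: 2 H each → 12
  5 × C (aromatic): 1 H each → 5
  2 × C: 1 H each → 2
  1 × C: 3 H
  1 × C: no H
  1 × C (aromatic): no H
  Total hydrogens = 22.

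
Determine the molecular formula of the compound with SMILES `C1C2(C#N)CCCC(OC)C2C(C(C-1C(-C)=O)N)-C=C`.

Heavy atoms from the SMILES: 16 C, 2 N, 2 O.
Implicit hydrogens by atom environment:
  6 × C: 1 H each → 6
  5 × C: 2 H each → 10
  3 × C: no H
  2 × C: 3 H each → 6
  2 × O: no H
  1 × N: 2 H
  1 × N: no H
  Total hydrogens = 24.
Molecular formula: C16H24N2O2

C16H24N2O2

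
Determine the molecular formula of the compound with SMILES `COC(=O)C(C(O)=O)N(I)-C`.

Heavy atoms from the SMILES: 5 C, 1 I, 1 N, 4 O.
Implicit hydrogens by atom environment:
  3 × O: no H
  2 × C: 3 H each → 6
  2 × C: no H
  1 × C: 1 H
  1 × I: no H
  1 × N: no H
  1 × O: 1 H
  Total hydrogens = 8.
Molecular formula: C5H8INO4

C5H8INO4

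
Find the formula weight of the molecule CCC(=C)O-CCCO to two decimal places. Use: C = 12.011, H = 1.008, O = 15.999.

130.19

Molecular formula: C7H14O2.
M = 7×12.011 + 14×1.008 + 2×15.999 = 130.19 g/mol.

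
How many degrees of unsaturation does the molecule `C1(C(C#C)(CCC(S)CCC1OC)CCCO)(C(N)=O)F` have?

Molecular formula from the SMILES: C15H24FNO3S.
DoU = (2C + 2 + N − H − X)/2 = (2·15 + 2 + 1 − 24 − 1)/2 = 8/2 = 4.
(Structurally: 1 ring(s) + 3 π bond(s) = 4.)

4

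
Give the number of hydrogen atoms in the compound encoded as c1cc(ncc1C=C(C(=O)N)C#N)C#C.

7

Hydrogens are implicit in SMILES; fill each atom to its normal valence:
  4 × C: no H
  3 × C (aromatic): 1 H each → 3
  2 × C: 1 H each → 2
  2 × C (aromatic): no H
  1 × N: 2 H
  1 × N (aromatic): no H
  1 × N: no H
  1 × O: no H
  Total hydrogens = 7.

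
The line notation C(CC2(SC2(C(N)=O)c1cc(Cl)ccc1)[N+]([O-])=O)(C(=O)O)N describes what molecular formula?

C12H12ClN3O5S

Heavy atoms from the SMILES: 12 C, 1 Cl, 3 N, 5 O, 1 S.
Implicit hydrogens by atom environment:
  4 × C (aromatic): 1 H each → 4
  4 × C: no H
  3 × O: no H
  2 × C (aromatic): no H
  2 × N: 2 H each → 4
  1 × C: 2 H
  1 × C: 1 H
  1 × Cl: no H
  1 × N (charge +1): no H
  1 × O: 1 H
  1 × O (charge -1): no H
  1 × S: no H
  Total hydrogens = 12.
Molecular formula: C12H12ClN3O5S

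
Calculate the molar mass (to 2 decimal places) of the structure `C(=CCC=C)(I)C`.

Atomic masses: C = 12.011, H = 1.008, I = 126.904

208.04

Molecular formula: C6H9I.
M = 6×12.011 + 9×1.008 + 1×126.904 = 208.04 g/mol.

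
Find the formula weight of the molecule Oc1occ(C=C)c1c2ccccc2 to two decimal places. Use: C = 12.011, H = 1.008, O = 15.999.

186.21

Molecular formula: C12H10O2.
M = 12×12.011 + 10×1.008 + 2×15.999 = 186.21 g/mol.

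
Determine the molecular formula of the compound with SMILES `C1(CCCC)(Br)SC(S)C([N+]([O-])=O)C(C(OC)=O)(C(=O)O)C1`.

C12H18BrNO6S2

Heavy atoms from the SMILES: 1 Br, 12 C, 1 N, 6 O, 2 S.
Implicit hydrogens by atom environment:
  4 × C: 2 H each → 8
  4 × C: no H
  4 × O: no H
  2 × C: 3 H each → 6
  2 × C: 1 H each → 2
  1 × Br: no H
  1 × N (charge +1): no H
  1 × O: 1 H
  1 × O (charge -1): no H
  1 × S: 1 H
  1 × S: no H
  Total hydrogens = 18.
Molecular formula: C12H18BrNO6S2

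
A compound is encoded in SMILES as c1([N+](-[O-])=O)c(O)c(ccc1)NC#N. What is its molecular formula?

C7H5N3O3

Heavy atoms from the SMILES: 7 C, 3 N, 3 O.
Implicit hydrogens by atom environment:
  3 × C (aromatic): 1 H each → 3
  3 × C (aromatic): no H
  1 × C: no H
  1 × N: 1 H
  1 × N: no H
  1 × N (charge +1): no H
  1 × O: 1 H
  1 × O: no H
  1 × O (charge -1): no H
  Total hydrogens = 5.
Molecular formula: C7H5N3O3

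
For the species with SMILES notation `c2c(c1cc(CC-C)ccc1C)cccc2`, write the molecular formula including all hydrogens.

Heavy atoms from the SMILES: 16 C.
Implicit hydrogens by atom environment:
  8 × C (aromatic): 1 H each → 8
  4 × C (aromatic): no H
  2 × C: 3 H each → 6
  2 × C: 2 H each → 4
  Total hydrogens = 18.
Molecular formula: C16H18

C16H18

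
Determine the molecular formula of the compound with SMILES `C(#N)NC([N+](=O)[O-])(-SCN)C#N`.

Heavy atoms from the SMILES: 4 C, 5 N, 2 O, 1 S.
Implicit hydrogens by atom environment:
  3 × C: no H
  2 × N: no H
  1 × C: 2 H
  1 × N: 2 H
  1 × N: 1 H
  1 × N (charge +1): no H
  1 × O: no H
  1 × O (charge -1): no H
  1 × S: no H
  Total hydrogens = 5.
Molecular formula: C4H5N5O2S

C4H5N5O2S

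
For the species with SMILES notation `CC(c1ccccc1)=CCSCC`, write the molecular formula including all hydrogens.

C12H16S

Heavy atoms from the SMILES: 12 C, 1 S.
Implicit hydrogens by atom environment:
  5 × C (aromatic): 1 H each → 5
  2 × C: 3 H each → 6
  2 × C: 2 H each → 4
  1 × C: 1 H
  1 × C: no H
  1 × C (aromatic): no H
  1 × S: no H
  Total hydrogens = 16.
Molecular formula: C12H16S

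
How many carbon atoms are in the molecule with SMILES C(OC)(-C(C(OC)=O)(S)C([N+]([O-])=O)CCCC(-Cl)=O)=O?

10

The symbol for carbon appears 10 times in the SMILES. (Cl is a single chlorine, not C + l.)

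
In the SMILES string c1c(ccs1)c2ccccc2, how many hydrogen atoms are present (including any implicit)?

Hydrogens are implicit in SMILES; fill each atom to its normal valence:
  8 × C (aromatic): 1 H each → 8
  2 × C (aromatic): no H
  1 × S (aromatic): no H
  Total hydrogens = 8.

8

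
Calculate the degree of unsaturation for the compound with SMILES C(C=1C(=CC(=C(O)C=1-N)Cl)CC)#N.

6

Molecular formula from the SMILES: C9H9ClN2O.
DoU = (2C + 2 + N − H − X)/2 = (2·9 + 2 + 2 − 9 − 1)/2 = 12/2 = 6.
(Structurally: 1 ring(s) + 5 π bond(s) = 6.)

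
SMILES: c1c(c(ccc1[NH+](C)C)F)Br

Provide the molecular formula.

C8H10BrFN+

Heavy atoms from the SMILES: 1 Br, 8 C, 1 F, 1 N.
Implicit hydrogens by atom environment:
  3 × C (aromatic): 1 H each → 3
  3 × C (aromatic): no H
  2 × C: 3 H each → 6
  1 × Br: no H
  1 × F: no H
  1 × N (charge +1): 1 H
  Total hydrogens = 10.
Net charge +1.
Molecular formula: C8H10BrFN+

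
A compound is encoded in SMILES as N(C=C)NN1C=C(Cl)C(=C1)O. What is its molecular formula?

Heavy atoms from the SMILES: 6 C, 1 Cl, 3 N, 1 O.
Implicit hydrogens by atom environment:
  2 × C (aromatic): 1 H each → 2
  2 × C (aromatic): no H
  2 × N: 1 H each → 2
  1 × C: 2 H
  1 × C: 1 H
  1 × Cl: no H
  1 × N (aromatic): no H
  1 × O: 1 H
  Total hydrogens = 8.
Molecular formula: C6H8ClN3O

C6H8ClN3O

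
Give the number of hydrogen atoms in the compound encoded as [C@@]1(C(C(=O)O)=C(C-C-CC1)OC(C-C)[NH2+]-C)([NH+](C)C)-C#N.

27

Hydrogens are implicit in SMILES; fill each atom to its normal valence:
  5 × C: 2 H each → 10
  5 × C: no H
  4 × C: 3 H each → 12
  2 × O: no H
  1 × C: 1 H
  1 × N (charge +1): 2 H
  1 × N (charge +1): 1 H
  1 × N: no H
  1 × O: 1 H
  Total hydrogens = 27.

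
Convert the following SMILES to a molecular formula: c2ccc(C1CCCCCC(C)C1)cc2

Heavy atoms from the SMILES: 15 C.
Implicit hydrogens by atom environment:
  6 × C: 2 H each → 12
  5 × C (aromatic): 1 H each → 5
  2 × C: 1 H each → 2
  1 × C: 3 H
  1 × C (aromatic): no H
  Total hydrogens = 22.
Molecular formula: C15H22

C15H22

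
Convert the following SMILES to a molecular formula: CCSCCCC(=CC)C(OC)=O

Heavy atoms from the SMILES: 10 C, 2 O, 1 S.
Implicit hydrogens by atom environment:
  4 × C: 2 H each → 8
  3 × C: 3 H each → 9
  2 × C: no H
  2 × O: no H
  1 × C: 1 H
  1 × S: no H
  Total hydrogens = 18.
Molecular formula: C10H18O2S

C10H18O2S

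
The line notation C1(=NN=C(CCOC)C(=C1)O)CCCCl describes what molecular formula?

C10H15ClN2O2

Heavy atoms from the SMILES: 10 C, 1 Cl, 2 N, 2 O.
Implicit hydrogens by atom environment:
  5 × C: 2 H each → 10
  3 × C (aromatic): no H
  2 × N (aromatic): no H
  1 × C: 3 H
  1 × C (aromatic): 1 H
  1 × Cl: no H
  1 × O: 1 H
  1 × O: no H
  Total hydrogens = 15.
Molecular formula: C10H15ClN2O2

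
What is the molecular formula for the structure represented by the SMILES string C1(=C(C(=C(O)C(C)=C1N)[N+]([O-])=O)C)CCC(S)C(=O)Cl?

C12H15ClN2O4S

Heavy atoms from the SMILES: 12 C, 1 Cl, 2 N, 4 O, 1 S.
Implicit hydrogens by atom environment:
  6 × C (aromatic): no H
  2 × C: 3 H each → 6
  2 × C: 2 H each → 4
  2 × O: no H
  1 × C: 1 H
  1 × C: no H
  1 × Cl: no H
  1 × N: 2 H
  1 × N (charge +1): no H
  1 × O: 1 H
  1 × O (charge -1): no H
  1 × S: 1 H
  Total hydrogens = 15.
Molecular formula: C12H15ClN2O4S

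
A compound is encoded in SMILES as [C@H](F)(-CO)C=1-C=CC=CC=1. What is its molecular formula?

C8H9FO

Heavy atoms from the SMILES: 8 C, 1 F, 1 O.
Implicit hydrogens by atom environment:
  5 × C (aromatic): 1 H each → 5
  1 × C: 2 H
  1 × C: 1 H
  1 × C (aromatic): no H
  1 × F: no H
  1 × O: 1 H
  Total hydrogens = 9.
Molecular formula: C8H9FO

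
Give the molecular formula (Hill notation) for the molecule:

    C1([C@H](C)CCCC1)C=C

Heavy atoms from the SMILES: 9 C.
Implicit hydrogens by atom environment:
  5 × C: 2 H each → 10
  3 × C: 1 H each → 3
  1 × C: 3 H
  Total hydrogens = 16.
Molecular formula: C9H16

C9H16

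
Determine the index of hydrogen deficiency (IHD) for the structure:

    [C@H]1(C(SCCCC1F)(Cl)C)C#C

3

Molecular formula from the SMILES: C9H12ClFS.
DoU = (2C + 2 + N − H − X)/2 = (2·9 + 2 + 0 − 12 − 2)/2 = 6/2 = 3.
(Structurally: 1 ring(s) + 2 π bond(s) = 3.)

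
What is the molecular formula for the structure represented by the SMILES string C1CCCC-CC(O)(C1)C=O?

Heavy atoms from the SMILES: 9 C, 2 O.
Implicit hydrogens by atom environment:
  7 × C: 2 H each → 14
  1 × C: 1 H
  1 × C: no H
  1 × O: 1 H
  1 × O: no H
  Total hydrogens = 16.
Molecular formula: C9H16O2

C9H16O2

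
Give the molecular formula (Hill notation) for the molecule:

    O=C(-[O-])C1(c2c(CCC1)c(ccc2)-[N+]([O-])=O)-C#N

C12H9N2O4-

Heavy atoms from the SMILES: 12 C, 2 N, 4 O.
Implicit hydrogens by atom environment:
  3 × C: 2 H each → 6
  3 × C (aromatic): 1 H each → 3
  3 × C (aromatic): no H
  3 × C: no H
  2 × O: no H
  2 × O (charge -1): no H
  1 × N: no H
  1 × N (charge +1): no H
  Total hydrogens = 9.
Net charge -1.
Molecular formula: C12H9N2O4-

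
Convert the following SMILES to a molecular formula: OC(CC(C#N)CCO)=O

C6H9NO3

Heavy atoms from the SMILES: 6 C, 1 N, 3 O.
Implicit hydrogens by atom environment:
  3 × C: 2 H each → 6
  2 × C: no H
  2 × O: 1 H each → 2
  1 × C: 1 H
  1 × N: no H
  1 × O: no H
  Total hydrogens = 9.
Molecular formula: C6H9NO3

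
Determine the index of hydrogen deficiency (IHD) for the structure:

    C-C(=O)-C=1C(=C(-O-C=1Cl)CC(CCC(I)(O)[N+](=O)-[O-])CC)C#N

7

Molecular formula from the SMILES: C14H16ClIN2O5.
DoU = (2C + 2 + N − H − X)/2 = (2·14 + 2 + 2 − 16 − 2)/2 = 14/2 = 7.
(Structurally: 1 ring(s) + 6 π bond(s) = 7.)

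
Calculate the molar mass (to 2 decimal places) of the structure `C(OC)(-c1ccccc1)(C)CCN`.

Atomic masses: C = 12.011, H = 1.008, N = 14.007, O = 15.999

179.26

Molecular formula: C11H17NO.
M = 11×12.011 + 17×1.008 + 1×14.007 + 1×15.999 = 179.26 g/mol.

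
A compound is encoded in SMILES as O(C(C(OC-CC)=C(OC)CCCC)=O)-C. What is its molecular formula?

Heavy atoms from the SMILES: 12 C, 4 O.
Implicit hydrogens by atom environment:
  5 × C: 2 H each → 10
  4 × C: 3 H each → 12
  4 × O: no H
  3 × C: no H
  Total hydrogens = 22.
Molecular formula: C12H22O4

C12H22O4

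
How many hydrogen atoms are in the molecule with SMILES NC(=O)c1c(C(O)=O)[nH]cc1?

6

Hydrogens are implicit in SMILES; fill each atom to its normal valence:
  2 × C (aromatic): 1 H each → 2
  2 × C (aromatic): no H
  2 × C: no H
  2 × O: no H
  1 × N: 2 H
  1 × N (aromatic): 1 H
  1 × O: 1 H
  Total hydrogens = 6.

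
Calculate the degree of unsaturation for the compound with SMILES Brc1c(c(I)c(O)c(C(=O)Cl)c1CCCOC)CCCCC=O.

6

Molecular formula from the SMILES: C16H19BrClIO4.
DoU = (2C + 2 + N − H − X)/2 = (2·16 + 2 + 0 − 19 − 3)/2 = 12/2 = 6.
(Structurally: 1 ring(s) + 5 π bond(s) = 6.)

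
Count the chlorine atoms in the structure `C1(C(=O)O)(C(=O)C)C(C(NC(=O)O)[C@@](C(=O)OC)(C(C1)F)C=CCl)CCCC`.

1

The symbol for chlorine appears 1 time in the SMILES.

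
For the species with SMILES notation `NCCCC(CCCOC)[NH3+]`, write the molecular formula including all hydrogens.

Heavy atoms from the SMILES: 8 C, 2 N, 1 O.
Implicit hydrogens by atom environment:
  6 × C: 2 H each → 12
  1 × C: 3 H
  1 × C: 1 H
  1 × N (charge +1): 3 H
  1 × N: 2 H
  1 × O: no H
  Total hydrogens = 21.
Net charge +1.
Molecular formula: C8H21N2O+

C8H21N2O+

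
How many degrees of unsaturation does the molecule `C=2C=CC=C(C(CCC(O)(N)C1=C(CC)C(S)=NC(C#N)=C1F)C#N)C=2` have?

12

Molecular formula from the SMILES: C19H19FN4OS.
DoU = (2C + 2 + N − H − X)/2 = (2·19 + 2 + 4 − 19 − 1)/2 = 24/2 = 12.
(Structurally: 2 ring(s) + 10 π bond(s) = 12.)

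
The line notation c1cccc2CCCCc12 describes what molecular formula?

Heavy atoms from the SMILES: 10 C.
Implicit hydrogens by atom environment:
  4 × C: 2 H each → 8
  4 × C (aromatic): 1 H each → 4
  2 × C (aromatic): no H
  Total hydrogens = 12.
Molecular formula: C10H12

C10H12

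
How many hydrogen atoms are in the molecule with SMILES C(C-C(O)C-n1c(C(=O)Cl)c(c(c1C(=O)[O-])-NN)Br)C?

Hydrogens are implicit in SMILES; fill each atom to its normal valence:
  4 × C (aromatic): no H
  3 × C: 2 H each → 6
  2 × C: no H
  2 × O: no H
  1 × Br: no H
  1 × C: 3 H
  1 × C: 1 H
  1 × Cl: no H
  1 × N: 2 H
  1 × N: 1 H
  1 × N (aromatic): no H
  1 × O: 1 H
  1 × O (charge -1): no H
  Total hydrogens = 14.

14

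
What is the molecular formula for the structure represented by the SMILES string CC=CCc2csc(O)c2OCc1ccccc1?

Heavy atoms from the SMILES: 15 C, 2 O, 1 S.
Implicit hydrogens by atom environment:
  6 × C (aromatic): 1 H each → 6
  4 × C (aromatic): no H
  2 × C: 2 H each → 4
  2 × C: 1 H each → 2
  1 × C: 3 H
  1 × O: 1 H
  1 × O: no H
  1 × S (aromatic): no H
  Total hydrogens = 16.
Molecular formula: C15H16O2S

C15H16O2S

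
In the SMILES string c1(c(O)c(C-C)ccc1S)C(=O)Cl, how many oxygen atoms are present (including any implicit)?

2

The symbol for oxygen appears 2 times in the SMILES.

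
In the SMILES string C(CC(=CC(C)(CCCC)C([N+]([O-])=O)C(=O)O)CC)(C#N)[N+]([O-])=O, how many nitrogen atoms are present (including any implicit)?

The symbol for nitrogen appears 3 times in the SMILES.

3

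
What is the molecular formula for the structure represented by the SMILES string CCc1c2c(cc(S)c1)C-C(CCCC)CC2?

C16H24S

Heavy atoms from the SMILES: 16 C, 1 S.
Implicit hydrogens by atom environment:
  7 × C: 2 H each → 14
  4 × C (aromatic): no H
  2 × C: 3 H each → 6
  2 × C (aromatic): 1 H each → 2
  1 × C: 1 H
  1 × S: 1 H
  Total hydrogens = 24.
Molecular formula: C16H24S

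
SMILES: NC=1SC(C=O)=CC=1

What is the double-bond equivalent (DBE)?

4

Molecular formula from the SMILES: C5H5NOS.
DoU = (2C + 2 + N − H − X)/2 = (2·5 + 2 + 1 − 5 − 0)/2 = 8/2 = 4.
(Structurally: 1 ring(s) + 3 π bond(s) = 4.)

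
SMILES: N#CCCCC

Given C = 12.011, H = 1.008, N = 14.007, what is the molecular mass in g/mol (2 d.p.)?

Molecular formula: C5H9N.
M = 5×12.011 + 9×1.008 + 1×14.007 = 83.13 g/mol.

83.13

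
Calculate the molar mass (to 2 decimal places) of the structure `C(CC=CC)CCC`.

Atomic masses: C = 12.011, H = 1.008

Molecular formula: C8H16.
M = 8×12.011 + 16×1.008 = 112.22 g/mol.

112.22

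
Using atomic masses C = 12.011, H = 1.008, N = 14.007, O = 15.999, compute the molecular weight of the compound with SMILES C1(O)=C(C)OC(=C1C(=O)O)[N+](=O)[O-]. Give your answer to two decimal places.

Molecular formula: C6H5NO6.
M = 6×12.011 + 5×1.008 + 1×14.007 + 6×15.999 = 187.11 g/mol.

187.11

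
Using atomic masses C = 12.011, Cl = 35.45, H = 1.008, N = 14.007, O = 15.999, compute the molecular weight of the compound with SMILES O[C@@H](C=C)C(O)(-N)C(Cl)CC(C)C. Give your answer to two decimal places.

Molecular formula: C9H18ClNO2.
M = 9×12.011 + 1×35.45 + 18×1.008 + 1×14.007 + 2×15.999 = 207.70 g/mol.

207.70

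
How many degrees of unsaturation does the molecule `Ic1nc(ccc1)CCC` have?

Molecular formula from the SMILES: C8H10IN.
DoU = (2C + 2 + N − H − X)/2 = (2·8 + 2 + 1 − 10 − 1)/2 = 8/2 = 4.
(Structurally: 1 ring(s) + 3 π bond(s) = 4.)

4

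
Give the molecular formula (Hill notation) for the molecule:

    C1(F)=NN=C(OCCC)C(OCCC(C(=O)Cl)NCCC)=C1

Heavy atoms from the SMILES: 14 C, 1 Cl, 1 F, 3 N, 3 O.
Implicit hydrogens by atom environment:
  6 × C: 2 H each → 12
  3 × C (aromatic): no H
  3 × O: no H
  2 × C: 3 H each → 6
  2 × N (aromatic): no H
  1 × C (aromatic): 1 H
  1 × C: 1 H
  1 × C: no H
  1 × Cl: no H
  1 × F: no H
  1 × N: 1 H
  Total hydrogens = 21.
Molecular formula: C14H21ClFN3O3

C14H21ClFN3O3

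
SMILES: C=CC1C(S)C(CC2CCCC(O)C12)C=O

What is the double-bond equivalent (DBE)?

Molecular formula from the SMILES: C13H20O2S.
DoU = (2C + 2 + N − H − X)/2 = (2·13 + 2 + 0 − 20 − 0)/2 = 8/2 = 4.
(Structurally: 2 ring(s) + 2 π bond(s) = 4.)

4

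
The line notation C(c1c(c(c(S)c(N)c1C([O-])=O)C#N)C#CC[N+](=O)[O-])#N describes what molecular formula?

Heavy atoms from the SMILES: 12 C, 4 N, 4 O, 1 S.
Implicit hydrogens by atom environment:
  6 × C (aromatic): no H
  5 × C: no H
  2 × N: no H
  2 × O: no H
  2 × O (charge -1): no H
  1 × C: 2 H
  1 × N: 2 H
  1 × N (charge +1): no H
  1 × S: 1 H
  Total hydrogens = 5.
Net charge -1.
Molecular formula: C12H5N4O4S-

C12H5N4O4S-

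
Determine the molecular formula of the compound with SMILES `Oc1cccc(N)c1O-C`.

C7H9NO2

Heavy atoms from the SMILES: 7 C, 1 N, 2 O.
Implicit hydrogens by atom environment:
  3 × C (aromatic): 1 H each → 3
  3 × C (aromatic): no H
  1 × C: 3 H
  1 × N: 2 H
  1 × O: 1 H
  1 × O: no H
  Total hydrogens = 9.
Molecular formula: C7H9NO2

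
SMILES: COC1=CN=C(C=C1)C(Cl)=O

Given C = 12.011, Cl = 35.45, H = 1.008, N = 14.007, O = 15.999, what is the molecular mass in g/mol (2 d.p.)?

Molecular formula: C7H6ClNO2.
M = 7×12.011 + 1×35.45 + 6×1.008 + 1×14.007 + 2×15.999 = 171.58 g/mol.

171.58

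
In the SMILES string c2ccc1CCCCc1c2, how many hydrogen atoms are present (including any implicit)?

Hydrogens are implicit in SMILES; fill each atom to its normal valence:
  4 × C: 2 H each → 8
  4 × C (aromatic): 1 H each → 4
  2 × C (aromatic): no H
  Total hydrogens = 12.

12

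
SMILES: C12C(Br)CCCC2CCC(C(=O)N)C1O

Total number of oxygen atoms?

The symbol for oxygen appears 2 times in the SMILES.

2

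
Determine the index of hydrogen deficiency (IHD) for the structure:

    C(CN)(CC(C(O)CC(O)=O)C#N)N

Molecular formula from the SMILES: C8H15N3O3.
DoU = (2C + 2 + N − H − X)/2 = (2·8 + 2 + 3 − 15 − 0)/2 = 6/2 = 3.
(Structurally: 0 ring(s) + 3 π bond(s) = 3.)

3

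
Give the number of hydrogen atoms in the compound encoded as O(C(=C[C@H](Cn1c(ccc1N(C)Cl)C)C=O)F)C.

Hydrogens are implicit in SMILES; fill each atom to its normal valence:
  3 × C: 3 H each → 9
  3 × C: 1 H each → 3
  2 × C (aromatic): 1 H each → 2
  2 × C (aromatic): no H
  2 × O: no H
  1 × C: 2 H
  1 × C: no H
  1 × Cl: no H
  1 × F: no H
  1 × N (aromatic): no H
  1 × N: no H
  Total hydrogens = 16.

16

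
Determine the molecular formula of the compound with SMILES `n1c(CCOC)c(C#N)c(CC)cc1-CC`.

C13H18N2O

Heavy atoms from the SMILES: 13 C, 2 N, 1 O.
Implicit hydrogens by atom environment:
  4 × C: 2 H each → 8
  4 × C (aromatic): no H
  3 × C: 3 H each → 9
  1 × C (aromatic): 1 H
  1 × C: no H
  1 × N (aromatic): no H
  1 × N: no H
  1 × O: no H
  Total hydrogens = 18.
Molecular formula: C13H18N2O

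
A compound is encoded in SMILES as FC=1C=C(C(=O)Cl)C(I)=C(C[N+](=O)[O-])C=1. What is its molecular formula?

C8H4ClFINO3

Heavy atoms from the SMILES: 8 C, 1 Cl, 1 F, 1 I, 1 N, 3 O.
Implicit hydrogens by atom environment:
  4 × C (aromatic): no H
  2 × C (aromatic): 1 H each → 2
  2 × O: no H
  1 × C: 2 H
  1 × C: no H
  1 × Cl: no H
  1 × F: no H
  1 × I: no H
  1 × N (charge +1): no H
  1 × O (charge -1): no H
  Total hydrogens = 4.
Molecular formula: C8H4ClFINO3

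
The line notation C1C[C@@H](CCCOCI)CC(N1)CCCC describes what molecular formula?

Heavy atoms from the SMILES: 13 C, 1 I, 1 N, 1 O.
Implicit hydrogens by atom environment:
  10 × C: 2 H each → 20
  2 × C: 1 H each → 2
  1 × C: 3 H
  1 × I: no H
  1 × N: 1 H
  1 × O: no H
  Total hydrogens = 26.
Molecular formula: C13H26INO

C13H26INO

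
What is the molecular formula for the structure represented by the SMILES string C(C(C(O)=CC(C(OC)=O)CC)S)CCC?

C12H22O3S

Heavy atoms from the SMILES: 12 C, 3 O, 1 S.
Implicit hydrogens by atom environment:
  4 × C: 2 H each → 8
  3 × C: 3 H each → 9
  3 × C: 1 H each → 3
  2 × C: no H
  2 × O: no H
  1 × O: 1 H
  1 × S: 1 H
  Total hydrogens = 22.
Molecular formula: C12H22O3S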